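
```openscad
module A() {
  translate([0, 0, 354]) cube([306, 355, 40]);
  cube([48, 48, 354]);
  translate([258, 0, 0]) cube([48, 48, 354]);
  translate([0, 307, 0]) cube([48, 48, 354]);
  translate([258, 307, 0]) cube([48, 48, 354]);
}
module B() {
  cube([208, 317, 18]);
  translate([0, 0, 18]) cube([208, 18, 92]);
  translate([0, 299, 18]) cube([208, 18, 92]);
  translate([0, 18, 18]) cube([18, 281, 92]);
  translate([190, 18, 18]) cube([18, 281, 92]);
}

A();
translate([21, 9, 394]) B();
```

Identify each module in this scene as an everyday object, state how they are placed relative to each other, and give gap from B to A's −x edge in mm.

A is a stool. B is an open box. The open box is on top of the stool. The gap from the open box to the stool's −x edge is 21 mm.

The open box's min-x is at 21; the stool's min-x is 0; gap = 21 mm.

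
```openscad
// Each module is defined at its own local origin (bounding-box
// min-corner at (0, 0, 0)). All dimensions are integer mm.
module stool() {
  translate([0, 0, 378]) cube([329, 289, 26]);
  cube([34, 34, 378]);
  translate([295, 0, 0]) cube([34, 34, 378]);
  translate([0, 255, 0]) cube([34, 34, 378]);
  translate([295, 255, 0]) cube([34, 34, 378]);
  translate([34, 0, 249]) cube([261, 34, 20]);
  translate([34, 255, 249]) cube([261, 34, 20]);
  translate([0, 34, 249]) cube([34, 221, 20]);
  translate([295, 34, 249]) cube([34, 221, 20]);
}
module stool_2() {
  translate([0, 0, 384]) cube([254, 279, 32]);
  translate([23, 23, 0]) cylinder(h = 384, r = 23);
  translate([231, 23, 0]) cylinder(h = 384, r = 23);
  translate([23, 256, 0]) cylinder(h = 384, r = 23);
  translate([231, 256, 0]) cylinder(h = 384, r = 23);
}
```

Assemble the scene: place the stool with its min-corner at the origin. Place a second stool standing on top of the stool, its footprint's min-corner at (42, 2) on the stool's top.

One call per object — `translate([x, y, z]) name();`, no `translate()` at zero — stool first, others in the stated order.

stool();
translate([42, 2, 404]) stool_2();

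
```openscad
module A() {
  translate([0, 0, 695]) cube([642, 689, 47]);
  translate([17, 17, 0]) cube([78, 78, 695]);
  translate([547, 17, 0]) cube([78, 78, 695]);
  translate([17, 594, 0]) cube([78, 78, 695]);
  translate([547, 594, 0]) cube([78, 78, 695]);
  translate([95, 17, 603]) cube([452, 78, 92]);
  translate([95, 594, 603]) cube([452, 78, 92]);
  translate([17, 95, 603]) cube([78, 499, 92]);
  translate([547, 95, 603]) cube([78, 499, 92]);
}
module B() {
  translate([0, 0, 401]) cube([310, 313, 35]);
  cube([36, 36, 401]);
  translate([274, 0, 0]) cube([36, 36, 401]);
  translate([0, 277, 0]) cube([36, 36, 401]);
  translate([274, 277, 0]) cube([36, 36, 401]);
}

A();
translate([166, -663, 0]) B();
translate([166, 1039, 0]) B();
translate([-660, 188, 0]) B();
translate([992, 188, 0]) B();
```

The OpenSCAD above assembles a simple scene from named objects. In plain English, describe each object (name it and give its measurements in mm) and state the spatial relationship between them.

A is a rectangular dining table. The top is 642×689×47 mm with its upper surface at z = 742 mm. It stands on four 78×78 mm square legs, each inset 17 mm from the nearest pair of top edges, running from the floor to the underside of the top. Four apron rails, 78 mm thick and 92 mm tall, run between adjacent legs with their top edges flush with the underside of the top and their outer faces flush with the legs' outer faces.

B is a simple wooden stool: a rectangular seat 310 mm (x) by 313 mm (y), 35 mm thick, top face at z = 436 mm, on four square legs, each 36×36 mm in cross-section. The legs rest on z = 0, each flush with a corner of the seat.

Four stools sit around the table at the −y, +y, −x, +x sides.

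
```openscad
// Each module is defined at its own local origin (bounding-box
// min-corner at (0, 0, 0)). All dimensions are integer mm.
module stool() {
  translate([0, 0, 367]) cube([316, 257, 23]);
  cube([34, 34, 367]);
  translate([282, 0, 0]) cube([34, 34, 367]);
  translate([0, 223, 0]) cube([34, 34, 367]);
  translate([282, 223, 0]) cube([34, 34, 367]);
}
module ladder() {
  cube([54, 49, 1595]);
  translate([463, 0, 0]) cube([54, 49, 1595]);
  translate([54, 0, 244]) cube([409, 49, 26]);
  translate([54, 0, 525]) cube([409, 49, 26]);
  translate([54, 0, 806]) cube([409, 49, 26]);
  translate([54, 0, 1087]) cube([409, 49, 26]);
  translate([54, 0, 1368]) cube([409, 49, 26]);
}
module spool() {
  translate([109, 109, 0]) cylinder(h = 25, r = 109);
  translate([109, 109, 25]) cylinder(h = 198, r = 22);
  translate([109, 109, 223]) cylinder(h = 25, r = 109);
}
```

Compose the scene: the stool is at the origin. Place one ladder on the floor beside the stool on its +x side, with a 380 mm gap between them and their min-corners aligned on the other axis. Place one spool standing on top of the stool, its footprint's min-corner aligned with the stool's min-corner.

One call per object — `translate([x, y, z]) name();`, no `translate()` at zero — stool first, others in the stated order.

stool();
translate([696, 0, 0]) ladder();
translate([0, 0, 390]) spool();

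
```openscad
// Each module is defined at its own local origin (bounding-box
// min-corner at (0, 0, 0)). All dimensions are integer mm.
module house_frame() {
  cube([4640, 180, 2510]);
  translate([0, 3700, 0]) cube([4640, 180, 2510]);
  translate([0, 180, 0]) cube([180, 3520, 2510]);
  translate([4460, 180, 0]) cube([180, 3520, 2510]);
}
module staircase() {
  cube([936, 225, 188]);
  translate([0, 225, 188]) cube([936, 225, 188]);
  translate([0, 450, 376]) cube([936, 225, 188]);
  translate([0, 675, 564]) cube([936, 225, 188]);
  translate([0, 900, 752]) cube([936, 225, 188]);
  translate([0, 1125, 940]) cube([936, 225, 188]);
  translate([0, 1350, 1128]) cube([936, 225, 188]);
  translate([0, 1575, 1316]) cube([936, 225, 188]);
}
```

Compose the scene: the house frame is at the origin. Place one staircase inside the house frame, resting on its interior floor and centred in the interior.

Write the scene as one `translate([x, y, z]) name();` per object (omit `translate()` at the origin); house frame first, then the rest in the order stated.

house_frame();
translate([1852, 1040, 0]) staircase();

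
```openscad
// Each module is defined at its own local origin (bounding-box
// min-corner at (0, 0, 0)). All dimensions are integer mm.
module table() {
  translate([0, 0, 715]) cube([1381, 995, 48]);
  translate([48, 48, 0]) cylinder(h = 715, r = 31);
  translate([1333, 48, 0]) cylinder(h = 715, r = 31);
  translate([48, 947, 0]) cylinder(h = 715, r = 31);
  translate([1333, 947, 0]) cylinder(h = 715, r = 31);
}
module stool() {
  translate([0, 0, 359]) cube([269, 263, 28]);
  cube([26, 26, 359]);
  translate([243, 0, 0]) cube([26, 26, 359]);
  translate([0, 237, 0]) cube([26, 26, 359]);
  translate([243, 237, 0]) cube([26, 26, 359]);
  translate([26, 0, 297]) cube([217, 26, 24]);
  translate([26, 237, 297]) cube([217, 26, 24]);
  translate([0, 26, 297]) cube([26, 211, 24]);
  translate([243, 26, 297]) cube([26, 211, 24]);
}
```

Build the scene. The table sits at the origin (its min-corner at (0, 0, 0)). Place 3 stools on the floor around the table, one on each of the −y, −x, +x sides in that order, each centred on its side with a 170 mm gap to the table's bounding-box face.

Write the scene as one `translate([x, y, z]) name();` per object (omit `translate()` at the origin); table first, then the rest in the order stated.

table();
translate([556, -433, 0]) stool();
translate([-439, 366, 0]) stool();
translate([1551, 366, 0]) stool();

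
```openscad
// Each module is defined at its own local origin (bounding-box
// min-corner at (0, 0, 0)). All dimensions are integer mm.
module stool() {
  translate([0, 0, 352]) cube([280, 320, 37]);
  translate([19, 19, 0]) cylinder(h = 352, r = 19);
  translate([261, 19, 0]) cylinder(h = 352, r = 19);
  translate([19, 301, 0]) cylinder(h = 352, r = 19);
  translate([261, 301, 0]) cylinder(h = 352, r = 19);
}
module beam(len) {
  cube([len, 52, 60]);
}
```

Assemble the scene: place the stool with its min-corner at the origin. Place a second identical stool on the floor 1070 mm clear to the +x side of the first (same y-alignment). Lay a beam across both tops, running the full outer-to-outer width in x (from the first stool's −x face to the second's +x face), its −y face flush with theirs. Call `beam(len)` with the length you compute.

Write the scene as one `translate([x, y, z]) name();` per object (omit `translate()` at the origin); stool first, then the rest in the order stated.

stool();
translate([1350, 0, 0]) stool();
translate([0, 0, 389]) beam(1630);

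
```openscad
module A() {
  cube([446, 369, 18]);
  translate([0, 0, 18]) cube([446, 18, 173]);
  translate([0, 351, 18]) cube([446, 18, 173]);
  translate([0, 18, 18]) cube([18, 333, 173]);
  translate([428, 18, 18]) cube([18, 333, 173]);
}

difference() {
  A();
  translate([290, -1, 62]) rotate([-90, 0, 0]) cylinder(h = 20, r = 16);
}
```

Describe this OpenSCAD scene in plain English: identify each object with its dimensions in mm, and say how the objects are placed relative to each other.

A is an open storage box with external size 446×369×191 mm and wall thickness 18 mm (the base is also 18 mm thick). The base covers the whole footprint; the four walls stand on the base, with the y-facing walls full-width and the x-facing walls fitting between their inner faces.

The open box has a circular hole of radius 16 mm through its front wall, centred at (x = 290, z = 62).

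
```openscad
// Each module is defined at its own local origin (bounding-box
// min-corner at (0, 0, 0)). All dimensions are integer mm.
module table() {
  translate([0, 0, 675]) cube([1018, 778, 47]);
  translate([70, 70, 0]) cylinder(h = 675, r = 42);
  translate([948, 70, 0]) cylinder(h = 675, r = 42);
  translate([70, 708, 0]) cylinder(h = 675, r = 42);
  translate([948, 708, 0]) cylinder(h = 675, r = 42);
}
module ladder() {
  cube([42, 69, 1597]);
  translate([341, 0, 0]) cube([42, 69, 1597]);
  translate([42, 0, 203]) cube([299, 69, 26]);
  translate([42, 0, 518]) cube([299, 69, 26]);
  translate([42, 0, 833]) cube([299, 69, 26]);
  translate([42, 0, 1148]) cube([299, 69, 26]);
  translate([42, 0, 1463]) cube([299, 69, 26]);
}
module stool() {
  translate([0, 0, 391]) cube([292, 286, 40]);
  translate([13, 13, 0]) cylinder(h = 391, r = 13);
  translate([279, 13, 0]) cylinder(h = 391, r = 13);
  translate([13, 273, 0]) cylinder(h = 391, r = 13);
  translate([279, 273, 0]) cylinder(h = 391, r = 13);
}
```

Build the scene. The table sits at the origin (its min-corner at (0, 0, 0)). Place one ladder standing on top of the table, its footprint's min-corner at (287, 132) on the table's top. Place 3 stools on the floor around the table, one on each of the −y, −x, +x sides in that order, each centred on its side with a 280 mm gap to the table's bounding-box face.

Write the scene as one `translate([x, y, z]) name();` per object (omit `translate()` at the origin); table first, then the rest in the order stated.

table();
translate([287, 132, 722]) ladder();
translate([363, -566, 0]) stool();
translate([-572, 246, 0]) stool();
translate([1298, 246, 0]) stool();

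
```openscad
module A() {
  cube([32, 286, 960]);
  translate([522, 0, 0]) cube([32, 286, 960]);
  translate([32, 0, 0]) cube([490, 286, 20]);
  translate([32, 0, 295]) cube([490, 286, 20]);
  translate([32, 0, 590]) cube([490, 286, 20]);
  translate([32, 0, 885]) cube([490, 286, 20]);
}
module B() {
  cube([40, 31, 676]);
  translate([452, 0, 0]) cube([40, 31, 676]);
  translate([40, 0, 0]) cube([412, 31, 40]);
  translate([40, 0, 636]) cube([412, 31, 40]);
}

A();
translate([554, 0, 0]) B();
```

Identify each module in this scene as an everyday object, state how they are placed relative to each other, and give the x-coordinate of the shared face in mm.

The bookshelf's +x face and the picture frame's −x face are both at x = 554 mm.

A is a bookshelf. B is a picture frame. The picture frame is against the bookshelf's +x side, with their −y faces flush. The x-coordinate of the shared face is 554 mm.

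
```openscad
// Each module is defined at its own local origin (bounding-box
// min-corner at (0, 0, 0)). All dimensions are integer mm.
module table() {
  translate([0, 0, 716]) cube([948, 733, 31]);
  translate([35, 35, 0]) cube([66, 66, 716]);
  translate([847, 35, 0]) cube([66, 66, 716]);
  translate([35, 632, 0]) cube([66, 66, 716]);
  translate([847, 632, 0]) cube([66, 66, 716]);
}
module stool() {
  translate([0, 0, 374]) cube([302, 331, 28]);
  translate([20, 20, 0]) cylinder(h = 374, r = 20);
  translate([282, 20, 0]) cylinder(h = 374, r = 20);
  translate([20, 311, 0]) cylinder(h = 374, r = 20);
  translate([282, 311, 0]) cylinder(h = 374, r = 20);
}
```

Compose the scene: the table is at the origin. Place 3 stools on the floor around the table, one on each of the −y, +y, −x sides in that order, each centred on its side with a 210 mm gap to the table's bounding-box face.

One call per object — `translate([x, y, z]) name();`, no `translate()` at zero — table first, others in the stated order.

table();
translate([323, -541, 0]) stool();
translate([323, 943, 0]) stool();
translate([-512, 201, 0]) stool();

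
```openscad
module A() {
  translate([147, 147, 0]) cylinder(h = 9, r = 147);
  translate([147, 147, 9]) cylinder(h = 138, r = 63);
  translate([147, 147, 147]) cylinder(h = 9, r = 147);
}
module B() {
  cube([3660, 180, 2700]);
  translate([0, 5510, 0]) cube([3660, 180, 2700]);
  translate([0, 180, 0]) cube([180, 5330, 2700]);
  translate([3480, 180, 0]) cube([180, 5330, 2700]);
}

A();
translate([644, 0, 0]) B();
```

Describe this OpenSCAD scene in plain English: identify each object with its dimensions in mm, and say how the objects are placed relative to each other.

A is a spool: two coaxial disc flanges of radius 147 mm and thickness 9 mm, joined by a core cylinder of radius 63 mm and height 138 mm. The lower flange rests on z = 0 and the three cylinders share a vertical axis.

B is a box-shaped house frame (walls only): outside footprint 3660×5690 mm, wall height 2700 mm, wall thickness 180 mm. The two y-facing walls run the full x-width; the two x-facing walls fit between the inner faces of the y-facing walls.

The house frame is on the floor beside the spool on its +x side.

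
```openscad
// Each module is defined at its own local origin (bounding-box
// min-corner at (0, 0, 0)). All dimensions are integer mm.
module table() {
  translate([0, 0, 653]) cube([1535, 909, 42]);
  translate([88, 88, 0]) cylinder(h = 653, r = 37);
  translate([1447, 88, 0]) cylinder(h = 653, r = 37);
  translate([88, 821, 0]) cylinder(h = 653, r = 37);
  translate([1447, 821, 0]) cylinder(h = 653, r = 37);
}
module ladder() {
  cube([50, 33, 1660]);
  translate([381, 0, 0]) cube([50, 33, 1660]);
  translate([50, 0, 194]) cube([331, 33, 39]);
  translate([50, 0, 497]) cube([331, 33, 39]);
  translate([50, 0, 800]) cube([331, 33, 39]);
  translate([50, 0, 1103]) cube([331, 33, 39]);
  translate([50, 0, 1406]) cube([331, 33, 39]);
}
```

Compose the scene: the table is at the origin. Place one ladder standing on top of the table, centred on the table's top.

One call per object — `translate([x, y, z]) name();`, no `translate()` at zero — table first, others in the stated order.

table();
translate([552, 438, 695]) ladder();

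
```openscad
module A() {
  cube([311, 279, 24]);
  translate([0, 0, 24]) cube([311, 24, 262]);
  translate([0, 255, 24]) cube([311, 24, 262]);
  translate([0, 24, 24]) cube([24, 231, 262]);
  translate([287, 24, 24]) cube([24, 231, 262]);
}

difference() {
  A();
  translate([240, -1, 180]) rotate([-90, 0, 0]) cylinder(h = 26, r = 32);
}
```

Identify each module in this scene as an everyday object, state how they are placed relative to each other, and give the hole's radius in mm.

A is an open box. The open box has a circular hole through its front wall. The hole's radius is 32 mm.

The subtracted cylinder has r = 32 mm.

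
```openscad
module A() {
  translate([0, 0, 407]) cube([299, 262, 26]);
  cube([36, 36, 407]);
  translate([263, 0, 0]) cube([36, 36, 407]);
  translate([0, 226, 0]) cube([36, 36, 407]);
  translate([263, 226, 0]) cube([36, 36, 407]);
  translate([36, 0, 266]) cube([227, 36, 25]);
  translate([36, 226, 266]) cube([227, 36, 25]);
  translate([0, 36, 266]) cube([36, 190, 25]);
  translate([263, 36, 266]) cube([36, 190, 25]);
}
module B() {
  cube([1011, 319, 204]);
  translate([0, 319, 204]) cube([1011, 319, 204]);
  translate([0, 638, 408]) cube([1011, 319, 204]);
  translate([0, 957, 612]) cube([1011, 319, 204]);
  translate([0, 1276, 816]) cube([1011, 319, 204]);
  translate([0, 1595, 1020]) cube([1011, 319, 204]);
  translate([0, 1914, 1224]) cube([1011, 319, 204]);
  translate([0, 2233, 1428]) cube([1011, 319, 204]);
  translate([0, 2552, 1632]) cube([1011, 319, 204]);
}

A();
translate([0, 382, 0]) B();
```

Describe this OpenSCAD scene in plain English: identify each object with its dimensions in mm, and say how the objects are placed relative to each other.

A is a simple wooden stool: a rectangular seat 299 mm (x) by 262 mm (y), 26 mm thick, top face at z = 433 mm, on four square legs, each 36×36 mm in cross-section. The legs rest on z = 0, each flush with a corner of the seat. Four stretchers, 36 mm wide and 25 mm tall, connect adjacent legs with their undersides at z = 266 mm, each running between the inner faces of the legs it joins and aligned with the legs' outer faces on the other axis.

B is a straight staircase of 9 solid steps. Each step is 1011 mm wide (x), 319 mm deep (y, the going) and 204 mm tall (the rise). The first step rests on the floor; each subsequent step sits one going further in +y and one rise higher in +z, directly behind and above the previous step with no overlap.

The staircase is on the floor beside the stool on its +y side.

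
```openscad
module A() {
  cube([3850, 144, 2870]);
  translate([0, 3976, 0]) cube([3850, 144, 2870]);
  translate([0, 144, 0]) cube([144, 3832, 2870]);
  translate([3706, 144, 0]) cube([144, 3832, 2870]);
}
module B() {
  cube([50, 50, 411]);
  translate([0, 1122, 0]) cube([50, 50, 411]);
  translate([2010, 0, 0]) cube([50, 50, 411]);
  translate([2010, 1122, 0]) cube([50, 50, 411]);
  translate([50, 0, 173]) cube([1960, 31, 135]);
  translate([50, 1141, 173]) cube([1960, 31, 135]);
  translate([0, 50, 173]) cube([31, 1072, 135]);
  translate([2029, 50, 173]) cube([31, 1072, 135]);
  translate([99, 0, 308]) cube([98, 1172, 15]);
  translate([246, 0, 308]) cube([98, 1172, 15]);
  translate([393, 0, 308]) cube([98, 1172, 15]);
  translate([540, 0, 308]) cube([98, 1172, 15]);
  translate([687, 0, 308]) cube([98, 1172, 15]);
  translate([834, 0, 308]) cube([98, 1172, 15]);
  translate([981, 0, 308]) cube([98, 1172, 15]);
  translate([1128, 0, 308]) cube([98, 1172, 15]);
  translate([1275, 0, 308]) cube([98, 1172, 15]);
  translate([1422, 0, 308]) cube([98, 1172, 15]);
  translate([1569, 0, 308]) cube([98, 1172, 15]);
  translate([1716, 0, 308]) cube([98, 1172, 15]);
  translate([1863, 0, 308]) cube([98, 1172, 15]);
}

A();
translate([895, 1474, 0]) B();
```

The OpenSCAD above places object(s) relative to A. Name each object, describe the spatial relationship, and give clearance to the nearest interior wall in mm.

Clearances: x = 751, y = 1330; minimum 751 mm.

A is a house frame. B is a bed frame. The bed frame sits inside the house frame, centred. The clearance to the nearest interior wall is 751 mm.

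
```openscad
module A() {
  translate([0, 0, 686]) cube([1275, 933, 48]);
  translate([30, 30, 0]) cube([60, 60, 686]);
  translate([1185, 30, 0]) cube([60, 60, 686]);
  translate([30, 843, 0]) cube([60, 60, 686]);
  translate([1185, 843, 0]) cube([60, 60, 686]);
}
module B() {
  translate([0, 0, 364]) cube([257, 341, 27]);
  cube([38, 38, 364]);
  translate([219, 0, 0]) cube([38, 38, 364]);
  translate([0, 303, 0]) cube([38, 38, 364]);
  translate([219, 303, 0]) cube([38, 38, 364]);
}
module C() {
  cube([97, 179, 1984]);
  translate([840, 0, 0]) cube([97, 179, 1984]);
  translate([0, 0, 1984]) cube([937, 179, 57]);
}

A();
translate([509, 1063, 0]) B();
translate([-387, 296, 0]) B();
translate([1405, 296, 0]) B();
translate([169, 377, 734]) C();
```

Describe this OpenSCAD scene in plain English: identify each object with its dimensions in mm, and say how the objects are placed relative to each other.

A is a table: top 1275 mm (x) × 933 mm (y), 48 mm thick, upper face at z = 734 mm, on four 60×60 mm square legs, each inset 30 mm from the nearest pair of top edges, running from z = 0 to the bottom of the top.

B is a four-legged stool. The seat is 257×341 mm, 27 mm thick, top at z = 391 mm. It stands on four square legs, each 38×38 mm in cross-section, from z = 0 to the seat underside, each flush with a corner of the seat.

C is a door frame. The clear opening is 743 mm wide and 1984 mm high. Two 97 mm wide jambs, 179 mm deep, stand either side of the opening from the floor to the top of the opening. A 57 mm thick head sits across the top of both jambs, spanning the full outside width of the frame.

Three stools sit around the table at the +y, −x, +x sides. The door frame is on top of the table, centred.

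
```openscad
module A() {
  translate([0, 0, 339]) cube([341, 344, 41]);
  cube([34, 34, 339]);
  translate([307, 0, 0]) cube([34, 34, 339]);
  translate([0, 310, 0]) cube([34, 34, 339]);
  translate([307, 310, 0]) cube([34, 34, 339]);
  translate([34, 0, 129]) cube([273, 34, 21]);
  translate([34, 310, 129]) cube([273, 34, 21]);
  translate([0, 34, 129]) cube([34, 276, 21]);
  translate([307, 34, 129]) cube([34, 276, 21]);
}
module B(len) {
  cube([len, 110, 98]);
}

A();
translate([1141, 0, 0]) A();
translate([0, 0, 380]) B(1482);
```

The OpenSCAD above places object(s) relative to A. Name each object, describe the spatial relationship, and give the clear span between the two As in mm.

A is a stool. B is a beam. A beam spans the tops of two stools. The clear span between the two stools is 800 mm.

Second stool starts at x = 1141; first ends at x = 341; clear span = 1141 − 341 = 800 mm.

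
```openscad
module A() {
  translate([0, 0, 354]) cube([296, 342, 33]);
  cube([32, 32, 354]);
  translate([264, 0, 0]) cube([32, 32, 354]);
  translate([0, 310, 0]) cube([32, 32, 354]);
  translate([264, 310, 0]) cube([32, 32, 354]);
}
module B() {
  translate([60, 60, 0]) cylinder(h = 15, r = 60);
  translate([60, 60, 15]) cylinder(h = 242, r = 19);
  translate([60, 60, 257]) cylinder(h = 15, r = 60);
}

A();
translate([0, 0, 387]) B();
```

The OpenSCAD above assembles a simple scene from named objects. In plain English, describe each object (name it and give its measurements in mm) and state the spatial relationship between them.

A is a four-legged stool. The seat is a 296×342×33 mm slab whose top surface is at z = 387 mm; four square legs, each 32×32 mm in cross-section, run from the floor (z = 0) to the underside of the seat, each flush with a corner of the seat.

B is a spool: two coaxial disc flanges of radius 60 mm and thickness 15 mm, joined by a core cylinder of radius 19 mm and height 242 mm. The lower flange rests on z = 0 and the three cylinders share a vertical axis.

The spool is on top of the stool.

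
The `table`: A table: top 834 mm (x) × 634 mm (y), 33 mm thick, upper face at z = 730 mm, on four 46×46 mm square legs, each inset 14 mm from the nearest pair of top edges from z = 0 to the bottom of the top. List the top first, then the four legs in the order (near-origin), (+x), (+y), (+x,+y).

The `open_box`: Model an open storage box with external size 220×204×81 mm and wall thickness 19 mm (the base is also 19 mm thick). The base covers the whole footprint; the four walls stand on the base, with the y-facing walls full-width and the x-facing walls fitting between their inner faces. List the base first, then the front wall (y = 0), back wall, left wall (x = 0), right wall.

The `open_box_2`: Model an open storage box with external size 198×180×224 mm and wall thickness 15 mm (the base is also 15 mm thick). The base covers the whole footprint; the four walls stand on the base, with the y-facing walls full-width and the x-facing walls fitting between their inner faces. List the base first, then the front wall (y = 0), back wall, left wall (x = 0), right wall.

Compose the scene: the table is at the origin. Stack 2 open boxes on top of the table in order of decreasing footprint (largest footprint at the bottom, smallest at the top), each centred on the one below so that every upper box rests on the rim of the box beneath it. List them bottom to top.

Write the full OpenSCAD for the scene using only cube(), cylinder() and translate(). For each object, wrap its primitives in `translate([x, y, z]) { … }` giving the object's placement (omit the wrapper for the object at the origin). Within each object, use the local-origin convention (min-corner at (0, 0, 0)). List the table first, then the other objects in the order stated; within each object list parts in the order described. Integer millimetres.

translate([0, 0, 697]) cube([834, 634, 33]);
translate([14, 14, 0]) cube([46, 46, 697]);
translate([774, 14, 0]) cube([46, 46, 697]);
translate([14, 574, 0]) cube([46, 46, 697]);
translate([774, 574, 0]) cube([46, 46, 697]);
translate([307, 215, 730]) {
  cube([220, 204, 19]);
  translate([0, 0, 19]) cube([220, 19, 62]);
  translate([0, 185, 19]) cube([220, 19, 62]);
  translate([0, 19, 19]) cube([19, 166, 62]);
  translate([201, 19, 19]) cube([19, 166, 62]);
}
translate([318, 227, 811]) {
  cube([198, 180, 15]);
  translate([0, 0, 15]) cube([198, 15, 209]);
  translate([0, 165, 15]) cube([198, 15, 209]);
  translate([0, 15, 15]) cube([15, 150, 209]);
  translate([183, 15, 15]) cube([15, 150, 209]);
}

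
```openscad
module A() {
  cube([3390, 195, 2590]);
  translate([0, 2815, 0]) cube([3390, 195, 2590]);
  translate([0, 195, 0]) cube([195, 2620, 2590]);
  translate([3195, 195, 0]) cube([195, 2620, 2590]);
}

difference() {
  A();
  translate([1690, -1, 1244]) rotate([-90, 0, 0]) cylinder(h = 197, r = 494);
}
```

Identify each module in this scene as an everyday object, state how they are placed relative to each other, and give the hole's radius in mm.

A is a house frame. The house frame has a circular hole through its front wall. The hole's radius is 494 mm.

The subtracted cylinder has r = 494 mm.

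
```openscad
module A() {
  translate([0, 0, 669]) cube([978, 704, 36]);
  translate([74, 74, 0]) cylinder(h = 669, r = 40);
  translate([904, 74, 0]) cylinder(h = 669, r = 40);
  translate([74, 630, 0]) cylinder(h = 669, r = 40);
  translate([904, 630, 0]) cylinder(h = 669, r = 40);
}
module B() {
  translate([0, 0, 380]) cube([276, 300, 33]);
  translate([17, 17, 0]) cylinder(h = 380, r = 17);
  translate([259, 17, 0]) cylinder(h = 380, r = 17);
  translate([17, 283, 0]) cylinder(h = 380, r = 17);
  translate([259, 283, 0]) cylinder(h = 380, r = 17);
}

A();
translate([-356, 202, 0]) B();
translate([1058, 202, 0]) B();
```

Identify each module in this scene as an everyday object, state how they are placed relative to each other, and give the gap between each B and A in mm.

A is a table. B is a stool. Two stools sit around the table at the −x, +x sides. The gap between each stool and the table is 80 mm.

Each stool's nearest face is 80 mm from the table's bounding box.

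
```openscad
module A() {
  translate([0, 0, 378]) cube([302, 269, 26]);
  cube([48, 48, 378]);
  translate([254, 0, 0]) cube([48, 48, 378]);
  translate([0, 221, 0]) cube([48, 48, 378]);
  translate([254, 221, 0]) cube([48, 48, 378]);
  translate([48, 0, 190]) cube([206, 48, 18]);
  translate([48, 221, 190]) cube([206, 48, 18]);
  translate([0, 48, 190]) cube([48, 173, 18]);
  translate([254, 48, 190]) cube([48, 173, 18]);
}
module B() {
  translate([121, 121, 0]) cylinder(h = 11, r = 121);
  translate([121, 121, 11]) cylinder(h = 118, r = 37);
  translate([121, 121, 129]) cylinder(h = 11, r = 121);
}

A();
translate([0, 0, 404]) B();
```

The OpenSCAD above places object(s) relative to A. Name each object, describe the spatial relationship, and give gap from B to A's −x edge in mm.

The spool's min-x is at 0; the stool's min-x is 0; gap = 0 mm.

A is a stool. B is a spool. The spool is on top of the stool. The gap from the spool to the stool's −x edge is 0 mm.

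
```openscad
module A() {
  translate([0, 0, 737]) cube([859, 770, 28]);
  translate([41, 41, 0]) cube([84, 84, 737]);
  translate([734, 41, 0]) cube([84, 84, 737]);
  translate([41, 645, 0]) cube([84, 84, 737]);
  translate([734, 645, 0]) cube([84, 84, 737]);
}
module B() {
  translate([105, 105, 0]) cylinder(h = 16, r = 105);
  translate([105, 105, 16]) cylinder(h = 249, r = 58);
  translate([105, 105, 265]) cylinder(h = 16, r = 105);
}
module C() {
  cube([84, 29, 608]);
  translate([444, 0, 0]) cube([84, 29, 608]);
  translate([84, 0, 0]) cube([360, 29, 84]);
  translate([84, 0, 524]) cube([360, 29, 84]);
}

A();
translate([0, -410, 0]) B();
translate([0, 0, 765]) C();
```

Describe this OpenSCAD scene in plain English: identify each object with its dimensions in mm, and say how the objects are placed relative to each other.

A is a table with a 859×770 mm rectangular top, 28 mm thick, top surface at z = 765 mm, supported by four 84×84 mm square legs, each inset 41 mm from the nearest pair of top edges, running from the floor.

B is a spool: two coaxial disc flanges of radius 105 mm and thickness 16 mm, joined by a core cylinder of radius 58 mm and height 249 mm. The lower flange rests on z = 0 and the three cylinders share a vertical axis.

C is a picture frame with a 360×440 mm rectangular opening (x by z) and a uniform 84 mm border on every side. Frame depth is 29 mm along y. It is built from two vertical stiles running the full outside height and two horizontal rails spanning the gap between the stiles.

The spool is on the floor beside the table on its −y side. The picture frame is on top of the table.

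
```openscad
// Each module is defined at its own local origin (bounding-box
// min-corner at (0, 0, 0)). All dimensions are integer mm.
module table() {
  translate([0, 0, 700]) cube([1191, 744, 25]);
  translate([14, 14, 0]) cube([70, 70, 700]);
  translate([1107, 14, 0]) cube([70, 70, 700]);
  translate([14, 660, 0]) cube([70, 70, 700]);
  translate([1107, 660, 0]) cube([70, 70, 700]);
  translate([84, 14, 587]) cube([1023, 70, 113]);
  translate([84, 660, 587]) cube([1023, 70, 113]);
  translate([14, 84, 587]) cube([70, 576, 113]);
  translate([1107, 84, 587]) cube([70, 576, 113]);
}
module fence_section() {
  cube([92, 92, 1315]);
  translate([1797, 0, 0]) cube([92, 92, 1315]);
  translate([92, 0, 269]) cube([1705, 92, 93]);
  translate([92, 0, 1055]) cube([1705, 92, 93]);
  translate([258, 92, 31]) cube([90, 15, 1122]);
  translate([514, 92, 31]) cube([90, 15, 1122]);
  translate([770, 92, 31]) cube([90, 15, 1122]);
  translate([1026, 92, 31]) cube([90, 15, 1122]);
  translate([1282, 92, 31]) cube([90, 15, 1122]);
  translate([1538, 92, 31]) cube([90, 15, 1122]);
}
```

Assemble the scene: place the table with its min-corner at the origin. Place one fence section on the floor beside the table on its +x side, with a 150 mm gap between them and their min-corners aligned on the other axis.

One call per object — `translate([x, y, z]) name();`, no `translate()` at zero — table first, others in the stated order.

table();
translate([1341, 0, 0]) fence_section();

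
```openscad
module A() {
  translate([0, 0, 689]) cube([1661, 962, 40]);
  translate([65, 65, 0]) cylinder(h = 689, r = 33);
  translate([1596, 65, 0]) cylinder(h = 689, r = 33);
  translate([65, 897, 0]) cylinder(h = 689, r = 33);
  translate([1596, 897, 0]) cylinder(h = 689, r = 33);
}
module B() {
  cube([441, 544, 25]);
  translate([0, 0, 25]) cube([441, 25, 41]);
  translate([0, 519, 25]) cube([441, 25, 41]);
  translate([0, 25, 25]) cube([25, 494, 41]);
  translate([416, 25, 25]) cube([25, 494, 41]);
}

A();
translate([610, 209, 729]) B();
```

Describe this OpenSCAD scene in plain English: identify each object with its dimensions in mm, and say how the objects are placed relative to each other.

A is a table: top 1661 mm (x) × 962 mm (y), 40 mm thick, upper face at z = 729 mm, on four round legs of 66 mm diameter, each leg's bounding box inset 32 mm from the nearest pair of top edges, running from z = 0 to the bottom of the top.

B is an open-topped rectangular box: outside dimensions 441×544×66 mm, with a uniform wall and base thickness of 25 mm. The base is a full 441×544 slab on the floor; four walls sit on top of the base. The front and back walls (the −y and +y sides) span the full width; the two side walls fit between them.

The open box is on top of the table, centred.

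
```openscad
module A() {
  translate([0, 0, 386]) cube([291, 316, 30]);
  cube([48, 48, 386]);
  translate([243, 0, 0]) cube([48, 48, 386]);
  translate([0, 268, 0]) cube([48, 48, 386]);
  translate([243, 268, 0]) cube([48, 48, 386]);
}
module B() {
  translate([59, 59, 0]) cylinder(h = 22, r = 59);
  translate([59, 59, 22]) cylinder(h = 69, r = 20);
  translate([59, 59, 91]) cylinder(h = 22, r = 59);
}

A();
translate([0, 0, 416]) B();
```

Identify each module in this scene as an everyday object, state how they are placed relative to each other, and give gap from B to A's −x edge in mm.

The spool's min-x is at 0; the stool's min-x is 0; gap = 0 mm.

A is a stool. B is a spool. The spool is on top of the stool. The gap from the spool to the stool's −x edge is 0 mm.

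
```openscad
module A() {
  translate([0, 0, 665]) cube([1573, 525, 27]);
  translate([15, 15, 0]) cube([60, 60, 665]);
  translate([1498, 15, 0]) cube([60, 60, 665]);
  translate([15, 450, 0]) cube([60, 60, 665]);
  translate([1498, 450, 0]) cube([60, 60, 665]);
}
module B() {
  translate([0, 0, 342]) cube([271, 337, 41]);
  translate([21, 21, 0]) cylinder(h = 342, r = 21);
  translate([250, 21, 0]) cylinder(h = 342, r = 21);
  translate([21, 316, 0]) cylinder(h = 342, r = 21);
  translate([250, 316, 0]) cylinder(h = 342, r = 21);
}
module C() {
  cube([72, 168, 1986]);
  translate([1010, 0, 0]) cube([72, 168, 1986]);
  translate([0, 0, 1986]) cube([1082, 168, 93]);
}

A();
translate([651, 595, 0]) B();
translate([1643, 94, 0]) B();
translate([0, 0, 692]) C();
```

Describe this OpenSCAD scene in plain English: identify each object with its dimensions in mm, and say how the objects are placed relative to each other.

A is a rectangular dining table. The top is 1573×525×27 mm with its upper surface at z = 692 mm. It stands on four 60×60 mm square legs, each inset 15 mm from the nearest pair of top edges, running from the floor to the underside of the top.

B is a simple wooden stool: a rectangular seat 271 mm (x) by 337 mm (y), 41 mm thick, top face at z = 383 mm, on four round legs, each 42 mm in diameter. The legs rest on z = 0, each leg's axis is inset half a diameter from the nearest pair of seat edges (so the leg's bounding box is flush with the corner).

C is a door frame. The clear opening is 938 mm wide and 1986 mm high. Two 72 mm wide jambs, 168 mm deep, stand either side of the opening from the floor to the top of the opening. A 93 mm thick head sits across the top of both jambs, spanning the full outside width of the frame.

Two stools sit around the table at the +y, +x sides. The door frame is on top of the table.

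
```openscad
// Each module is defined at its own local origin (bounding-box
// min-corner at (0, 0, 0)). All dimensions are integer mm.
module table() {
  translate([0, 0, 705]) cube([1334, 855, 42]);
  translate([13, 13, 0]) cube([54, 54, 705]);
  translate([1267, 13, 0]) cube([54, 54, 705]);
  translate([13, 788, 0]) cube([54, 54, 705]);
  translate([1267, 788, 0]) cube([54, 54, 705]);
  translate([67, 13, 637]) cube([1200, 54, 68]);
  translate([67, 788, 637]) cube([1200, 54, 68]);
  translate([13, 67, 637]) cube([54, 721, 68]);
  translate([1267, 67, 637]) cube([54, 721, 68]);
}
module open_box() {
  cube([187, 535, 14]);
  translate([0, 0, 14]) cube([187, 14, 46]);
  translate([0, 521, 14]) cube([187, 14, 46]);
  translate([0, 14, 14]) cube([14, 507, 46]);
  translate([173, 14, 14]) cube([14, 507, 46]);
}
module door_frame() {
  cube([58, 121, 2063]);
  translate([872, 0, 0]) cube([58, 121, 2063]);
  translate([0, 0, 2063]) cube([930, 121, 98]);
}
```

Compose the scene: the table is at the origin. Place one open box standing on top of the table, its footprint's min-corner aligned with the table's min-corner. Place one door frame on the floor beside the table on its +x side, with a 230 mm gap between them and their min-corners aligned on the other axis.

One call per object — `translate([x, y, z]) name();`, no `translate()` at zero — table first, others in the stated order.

table();
translate([0, 0, 747]) open_box();
translate([1564, 0, 0]) door_frame();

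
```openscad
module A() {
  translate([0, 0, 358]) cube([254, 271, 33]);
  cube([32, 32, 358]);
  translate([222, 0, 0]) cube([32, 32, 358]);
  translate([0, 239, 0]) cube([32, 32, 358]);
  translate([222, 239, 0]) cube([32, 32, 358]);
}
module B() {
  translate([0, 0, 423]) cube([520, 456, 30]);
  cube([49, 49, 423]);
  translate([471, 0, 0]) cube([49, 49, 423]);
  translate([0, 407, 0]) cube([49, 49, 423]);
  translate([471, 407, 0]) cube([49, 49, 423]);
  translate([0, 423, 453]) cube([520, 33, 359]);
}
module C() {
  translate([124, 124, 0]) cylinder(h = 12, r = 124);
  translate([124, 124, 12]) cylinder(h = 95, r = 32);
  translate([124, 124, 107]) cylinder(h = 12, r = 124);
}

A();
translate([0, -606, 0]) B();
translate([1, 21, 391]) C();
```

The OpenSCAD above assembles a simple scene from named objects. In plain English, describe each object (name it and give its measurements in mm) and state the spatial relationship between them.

A is a four-legged stool. The seat is a 254×271×33 mm slab whose top surface is at z = 391 mm; four square legs, each 32×32 mm in cross-section, run from the floor (z = 0) to the underside of the seat, each flush with a corner of the seat.

B is a chair: 520×456 mm seat, 30 mm thick, top at z = 453 mm, on four 49 mm square corner legs flush with the seat edges. A 33 mm thick backrest slab spans the full seat width, extending 359 mm above the seat top, its back face flush with the seat's +y edge.

C is a spool: two coaxial disc flanges of radius 124 mm and thickness 12 mm, joined by a core cylinder of radius 32 mm and height 95 mm. The lower flange rests on z = 0 and the three cylinders share a vertical axis.

The chair is on the floor beside the stool on its −y side. The spool is on top of the stool.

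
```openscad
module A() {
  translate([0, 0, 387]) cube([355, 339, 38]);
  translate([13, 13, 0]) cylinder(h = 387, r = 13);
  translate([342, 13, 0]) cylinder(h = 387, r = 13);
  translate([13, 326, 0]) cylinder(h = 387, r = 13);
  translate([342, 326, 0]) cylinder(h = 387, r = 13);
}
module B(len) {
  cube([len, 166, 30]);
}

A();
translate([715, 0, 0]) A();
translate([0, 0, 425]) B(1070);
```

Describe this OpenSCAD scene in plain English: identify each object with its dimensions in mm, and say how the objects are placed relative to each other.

A is a four-legged stool. The seat is 355×339 mm, 38 mm thick, top at z = 425 mm. It stands on four round legs, each 26 mm in diameter, from z = 0 to the seat underside, each leg's axis is inset half a diameter from the nearest pair of seat edges (so the leg's bounding box is flush with the corner).

B is a rectangular beam 1070 mm long (x), 166 mm deep (y), 30 mm thick (z).

The beam spans the tops of two stools placed 360 mm apart, resting at z = 425 mm.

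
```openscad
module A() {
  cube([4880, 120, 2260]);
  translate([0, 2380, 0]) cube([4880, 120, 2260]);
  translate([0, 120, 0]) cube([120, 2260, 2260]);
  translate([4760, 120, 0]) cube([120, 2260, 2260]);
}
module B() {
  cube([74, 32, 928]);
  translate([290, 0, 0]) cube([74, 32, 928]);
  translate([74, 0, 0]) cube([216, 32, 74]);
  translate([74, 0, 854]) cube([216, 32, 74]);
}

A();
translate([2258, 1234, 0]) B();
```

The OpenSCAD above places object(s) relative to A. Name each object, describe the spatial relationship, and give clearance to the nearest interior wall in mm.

Clearances: x = 2138, y = 1114; minimum 1114 mm.

A is a house frame. B is a picture frame. The picture frame sits inside the house frame, centred. The clearance to the nearest interior wall is 1114 mm.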